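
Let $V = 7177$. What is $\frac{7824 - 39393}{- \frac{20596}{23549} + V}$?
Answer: $- \frac{743418381}{168990577} \approx -4.3992$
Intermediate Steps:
$\frac{7824 - 39393}{- \frac{20596}{23549} + V} = \frac{7824 - 39393}{- \frac{20596}{23549} + 7177} = - \frac{31569}{\left(-20596\right) \frac{1}{23549} + 7177} = - \frac{31569}{- \frac{20596}{23549} + 7177} = - \frac{31569}{\frac{168990577}{23549}} = \left(-31569\right) \frac{23549}{168990577} = - \frac{743418381}{168990577}$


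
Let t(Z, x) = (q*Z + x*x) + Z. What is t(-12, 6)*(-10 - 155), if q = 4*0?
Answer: -3960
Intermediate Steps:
q = 0
t(Z, x) = Z + x**2 (t(Z, x) = (0*Z + x*x) + Z = (0 + x**2) + Z = x**2 + Z = Z + x**2)
t(-12, 6)*(-10 - 155) = (-12 + 6**2)*(-10 - 155) = (-12 + 36)*(-165) = 24*(-165) = -3960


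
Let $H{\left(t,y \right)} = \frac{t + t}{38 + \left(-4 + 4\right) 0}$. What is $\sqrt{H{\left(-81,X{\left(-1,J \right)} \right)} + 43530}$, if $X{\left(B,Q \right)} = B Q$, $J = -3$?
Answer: $\frac{\sqrt{15712791}}{19} \approx 208.63$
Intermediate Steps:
$H{\left(t,y \right)} = \frac{t}{19}$ ($H{\left(t,y \right)} = \frac{2 t}{38 + 0 \cdot 0} = \frac{2 t}{38 + 0} = \frac{2 t}{38} = 2 t \frac{1}{38} = \frac{t}{19}$)
$\sqrt{H{\left(-81,X{\left(-1,J \right)} \right)} + 43530} = \sqrt{\frac{1}{19} \left(-81\right) + 43530} = \sqrt{- \frac{81}{19} + 43530} = \sqrt{\frac{826989}{19}} = \frac{\sqrt{15712791}}{19}$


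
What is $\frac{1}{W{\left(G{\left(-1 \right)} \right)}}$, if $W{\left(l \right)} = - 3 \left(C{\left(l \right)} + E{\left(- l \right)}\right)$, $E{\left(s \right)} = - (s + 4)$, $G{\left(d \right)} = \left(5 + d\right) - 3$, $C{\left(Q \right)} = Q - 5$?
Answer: $\frac{1}{21} \approx 0.047619$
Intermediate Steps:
$C{\left(Q \right)} = -5 + Q$ ($C{\left(Q \right)} = Q - 5 = -5 + Q$)
$G{\left(d \right)} = 2 + d$
$E{\left(s \right)} = -4 - s$ ($E{\left(s \right)} = - (4 + s) = -4 - s$)
$W{\left(l \right)} = 27 - 6 l$ ($W{\left(l \right)} = - 3 \left(\left(-5 + l\right) - \left(4 - l\right)\right) = - 3 \left(\left(-5 + l\right) + \left(-4 + l\right)\right) = - 3 \left(-9 + 2 l\right) = 27 - 6 l$)
$\frac{1}{W{\left(G{\left(-1 \right)} \right)}} = \frac{1}{27 - 6 \left(2 - 1\right)} = \frac{1}{27 - 6} = \frac{1}{21}$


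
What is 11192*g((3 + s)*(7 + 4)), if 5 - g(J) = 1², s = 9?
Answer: 44768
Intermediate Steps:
g(J) = 4 (g(J) = 5 - 1*1² = 5 - 1*1 = 5 - 1 = 4)
11192*g((3 + s)*(7 + 4)) = 11192*4 = 44768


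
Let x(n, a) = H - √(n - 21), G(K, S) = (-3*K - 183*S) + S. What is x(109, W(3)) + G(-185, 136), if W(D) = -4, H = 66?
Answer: -24131 - 2*√22 ≈ -24140.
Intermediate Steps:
G(K, S) = -182*S - 3*K (G(K, S) = (-183*S - 3*K) + S = -182*S - 3*K)
x(n, a) = 66 - √(-21 + n) (x(n, a) = 66 - √(n - 21) = 66 - √(-21 + n))
x(109, W(3)) + G(-185, 136) = (66 - √(-21 + 109)) + (-182*136 - 3*(-185)) = (66 - √88) + (-24752 + 555) = (66 - 2*√22) - 24197 = -24131 - 2*√22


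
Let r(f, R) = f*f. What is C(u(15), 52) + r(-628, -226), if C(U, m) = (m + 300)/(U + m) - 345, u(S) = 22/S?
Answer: 158012279/401 ≈ 3.9405e+5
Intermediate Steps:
r(f, R) = f²
C(U, m) = -345 + (300 + m)/(U + m) (C(U, m) = (300 + m)/(U + m) - 345 = -345 + (300 + m)/(U + m))
C(u(15), 52) + r(-628, -226) = (300 - 7590/15 - 344*52)/(22/15 + 52) + (-628)² = (300 - 7590/15 - 17888)/(22*(1/15) + 52) + 394384 = (300 - 345*22/15 - 17888)/(22/15 + 52) + 394384 = (300 - 506 - 17888)/(802/15) + 394384 = (15/802)*(-18094) + 394384 = -135705/401 + 394384 = 158012279/401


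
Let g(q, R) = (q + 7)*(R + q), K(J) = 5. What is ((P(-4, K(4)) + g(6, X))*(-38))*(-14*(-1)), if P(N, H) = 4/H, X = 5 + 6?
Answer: -589988/5 ≈ -1.1800e+5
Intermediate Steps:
X = 11
g(q, R) = (7 + q)*(R + q)
((P(-4, K(4)) + g(6, X))*(-38))*(-14*(-1)) = ((4/5 + (6**2 + 7*11 + 7*6 + 11*6))*(-38))*(-14*(-1)) = ((4*(1/5) + (36 + 77 + 42 + 66))*(-38))*14 = ((4/5 + 221)*(-38))*14 = ((1109/5)*(-38))*14 = -42142/5*14 = -589988/5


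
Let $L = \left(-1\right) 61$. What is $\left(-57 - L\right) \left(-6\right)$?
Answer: $-24$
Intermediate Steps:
$L = -61$
$\left(-57 - L\right) \left(-6\right) = \left(-57 - -61\right) \left(-6\right) = \left(-57 + 61\right) \left(-6\right) = 4 \left(-6\right) = -24$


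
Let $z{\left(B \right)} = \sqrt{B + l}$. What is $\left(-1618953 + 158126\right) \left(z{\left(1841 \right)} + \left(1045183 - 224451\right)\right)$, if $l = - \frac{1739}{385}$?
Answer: $-1198947465364 - \frac{1460827 \sqrt{272212710}}{385} \approx -1.199 \cdot 10^{12}$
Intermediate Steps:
$l = - \frac{1739}{385}$ ($l = \left(-1739\right) \frac{1}{385} = - \frac{1739}{385} \approx -4.5169$)
$z{\left(B \right)} = \sqrt{- \frac{1739}{385} + B}$ ($z{\left(B \right)} = \sqrt{B - \frac{1739}{385}} = \sqrt{- \frac{1739}{385} + B}$)
$\left(-1618953 + 158126\right) \left(z{\left(1841 \right)} + \left(1045183 - 224451\right)\right) = \left(-1618953 + 158126\right) \left(\frac{\sqrt{-669515 + 148225 \cdot 1841}}{385} + \left(1045183 - 224451\right)\right) = - 1460827 \left(\frac{\sqrt{-669515 + 272882225}}{385} + 820732\right) = - 1460827 \left(\frac{\sqrt{272212710}}{385} + 820732\right) = - 1460827 \left(820732 + \frac{\sqrt{272212710}}{385}\right) = -1198947465364 - \frac{1460827 \sqrt{272212710}}{385}$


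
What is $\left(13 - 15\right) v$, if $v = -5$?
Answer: $10$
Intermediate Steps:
$\left(13 - 15\right) v = \left(13 - 15\right) \left(-5\right) = \left(-2\right) \left(-5\right) = 10$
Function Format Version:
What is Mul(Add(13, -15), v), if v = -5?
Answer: 10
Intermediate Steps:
Mul(Add(13, -15), v) = Mul(Add(13, -15), -5) = Mul(-2, -5) = 10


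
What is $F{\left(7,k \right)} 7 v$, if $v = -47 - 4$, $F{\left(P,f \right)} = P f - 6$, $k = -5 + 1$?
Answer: $12138$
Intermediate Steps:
$k = -4$
$F{\left(P,f \right)} = -6 + P f$
$v = -51$
$F{\left(7,k \right)} 7 v = \left(-6 + 7 \left(-4\right)\right) 7 \left(-51\right) = \left(-6 - 28\right) 7 \left(-51\right) = \left(-34\right) 7 \left(-51\right) = \left(-238\right) \left(-51\right) = 12138$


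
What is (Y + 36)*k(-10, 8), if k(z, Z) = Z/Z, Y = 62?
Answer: 98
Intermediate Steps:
k(z, Z) = 1
(Y + 36)*k(-10, 8) = (62 + 36)*1 = 98*1 = 98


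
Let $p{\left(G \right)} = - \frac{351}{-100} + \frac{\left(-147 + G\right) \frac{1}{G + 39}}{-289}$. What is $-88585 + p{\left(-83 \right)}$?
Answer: $- \frac{28160061421}{317900} \approx -88582.0$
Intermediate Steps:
$p{\left(G \right)} = \frac{351}{100} - \frac{-147 + G}{289 \left(39 + G\right)}$ ($p{\left(G \right)} = \left(-351\right) \left(- \frac{1}{100}\right) + \frac{-147 + G}{39 + G} \left(- \frac{1}{289}\right) = \frac{351}{100} + \frac{-147 + G}{39 + G} \left(- \frac{1}{289}\right) = \frac{351}{100} - \frac{-147 + G}{289 \left(39 + G\right)}$)
$-88585 + p{\left(-83 \right)} = -88585 + \frac{31 \left(128091 + 3269 \left(-83\right)\right)}{28900 \left(39 - 83\right)} = -88585 + \frac{31 \left(128091 - 271327\right)}{28900 \left(-44\right)} = -88585 + \frac{31}{28900} \left(- \frac{1}{44}\right) \left(-143236\right) = -88585 + \frac{1110079}{317900} = - \frac{28160061421}{317900}$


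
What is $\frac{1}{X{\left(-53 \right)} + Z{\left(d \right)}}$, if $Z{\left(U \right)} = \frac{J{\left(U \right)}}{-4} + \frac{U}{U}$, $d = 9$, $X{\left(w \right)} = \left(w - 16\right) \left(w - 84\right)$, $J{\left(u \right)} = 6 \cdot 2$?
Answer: $\frac{1}{9451} \approx 0.00010581$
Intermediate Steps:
$J{\left(u \right)} = 12$
$X{\left(w \right)} = \left(-84 + w\right) \left(-16 + w\right)$ ($X{\left(w \right)} = \left(-16 + w\right) \left(-84 + w\right) = \left(-84 + w\right) \left(-16 + w\right)$)
$Z{\left(U \right)} = -2$ ($Z{\left(U \right)} = \frac{12}{-4} + \frac{U}{U} = 12 \left(- \frac{1}{4}\right) + 1 = -3 + 1 = -2$)
$\frac{1}{X{\left(-53 \right)} + Z{\left(d \right)}} = \frac{1}{\left(1344 + \left(-53\right)^{2} - -5300\right) - 2} = \frac{1}{\left(1344 + 2809 + 5300\right) - 2} = \frac{1}{9453 - 2} = \frac{1}{9451}$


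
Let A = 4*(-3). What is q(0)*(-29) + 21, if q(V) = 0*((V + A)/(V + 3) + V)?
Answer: 21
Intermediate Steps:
A = -12
q(V) = 0 (q(V) = 0*((V - 12)/(V + 3) + V) = 0*((-12 + V)/(3 + V) + V) = 0*(V + (-12 + V)/(3 + V)) = 0)
q(0)*(-29) + 21 = 0*(-29) + 21 = 0 + 21 = 21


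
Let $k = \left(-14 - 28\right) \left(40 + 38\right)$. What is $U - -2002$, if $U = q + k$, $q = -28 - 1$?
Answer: $-1303$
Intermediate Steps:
$q = -29$
$k = -3276$ ($k = \left(-42\right) 78 = -3276$)
$U = -3305$ ($U = -29 - 3276 = -3305$)
$U - -2002 = -3305 - -2002 = -3305 + 2002 = -1303$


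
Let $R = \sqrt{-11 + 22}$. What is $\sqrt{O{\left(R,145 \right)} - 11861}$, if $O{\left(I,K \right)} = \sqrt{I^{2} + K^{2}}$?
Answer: $\sqrt{-11861 + 2 \sqrt{5259}} \approx 108.24 i$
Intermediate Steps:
$R = \sqrt{11} \approx 3.3166$
$\sqrt{O{\left(R,145 \right)} - 11861} = \sqrt{\sqrt{\left(\sqrt{11}\right)^{2} + 145^{2}} - 11861} = \sqrt{\sqrt{11 + 21025} - 11861} = \sqrt{\sqrt{21036} - 11861} = \sqrt{2 \sqrt{5259} - 11861} = \sqrt{-11861 + 2 \sqrt{5259}}$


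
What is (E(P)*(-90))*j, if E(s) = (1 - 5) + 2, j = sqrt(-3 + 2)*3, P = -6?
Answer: 540*I ≈ 540.0*I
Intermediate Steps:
j = 3*I (j = sqrt(-1)*3 = I*3 = 3*I ≈ 3.0*I)
E(s) = -2 (E(s) = -4 + 2 = -2)
(E(P)*(-90))*j = (-2*(-90))*(3*I) = 180*(3*I) = 540*I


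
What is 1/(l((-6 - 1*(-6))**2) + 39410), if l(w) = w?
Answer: 1/39410 ≈ 2.5374e-5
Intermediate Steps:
1/(l((-6 - 1*(-6))**2) + 39410) = 1/((-6 - 1*(-6))**2 + 39410) = 1/((-6 + 6)**2 + 39410) = 1/(0**2 + 39410) = 1/(0 + 39410) = 1/39410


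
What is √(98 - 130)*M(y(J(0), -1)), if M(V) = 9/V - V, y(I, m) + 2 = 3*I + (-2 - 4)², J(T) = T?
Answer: -2294*I*√2/17 ≈ -190.84*I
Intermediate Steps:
y(I, m) = 34 + 3*I (y(I, m) = -2 + (3*I + (-2 - 4)²) = -2 + (3*I + (-6)²) = -2 + (3*I + 36) = -2 + (36 + 3*I) = 34 + 3*I)
M(V) = -V + 9/V
√(98 - 130)*M(y(J(0), -1)) = √(98 - 130)*(-(34 + 3*0) + 9/(34 + 3*0)) = √(-32)*(-(34 + 0) + 9/(34 + 0)) = (4*I*√2)*(-1*34 + 9/34) = (4*I*√2)*(-34 + 9*(1/34)) = (4*I*√2)*(-34 + 9/34) = (4*I*√2)*(-1147/34) = -2294*I*√2/17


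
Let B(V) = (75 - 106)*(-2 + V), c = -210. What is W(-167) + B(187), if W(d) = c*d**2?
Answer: -5862425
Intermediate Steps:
B(V) = 62 - 31*V (B(V) = -31*(-2 + V) = 62 - 31*V)
W(d) = -210*d**2
W(-167) + B(187) = -210*(-167)**2 + (62 - 31*187) = -210*27889 + (62 - 5797) = -5856690 - 5735 = -5862425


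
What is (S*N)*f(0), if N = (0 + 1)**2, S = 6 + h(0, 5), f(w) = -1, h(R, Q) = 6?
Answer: -12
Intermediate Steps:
S = 12 (S = 6 + 6 = 12)
N = 1 (N = 1**2 = 1)
(S*N)*f(0) = (12*1)*(-1) = 12*(-1) = -12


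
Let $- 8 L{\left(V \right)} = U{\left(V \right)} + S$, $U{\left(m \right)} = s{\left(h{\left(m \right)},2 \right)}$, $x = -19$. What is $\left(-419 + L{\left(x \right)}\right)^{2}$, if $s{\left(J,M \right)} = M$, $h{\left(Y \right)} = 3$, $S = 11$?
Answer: $\frac{11323225}{64} \approx 1.7693 \cdot 10^{5}$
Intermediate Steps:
$U{\left(m \right)} = 2$
$L{\left(V \right)} = - \frac{13}{8}$ ($L{\left(V \right)} = - \frac{2 + 11}{8} = \left(- \frac{1}{8}\right) 13 = - \frac{13}{8}$)
$\left(-419 + L{\left(x \right)}\right)^{2} = \left(-419 - \frac{13}{8}\right)^{2} = \left(- \frac{3365}{8}\right)^{2} = \frac{11323225}{64}$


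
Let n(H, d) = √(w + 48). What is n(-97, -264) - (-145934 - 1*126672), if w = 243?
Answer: 272606 + √291 ≈ 2.7262e+5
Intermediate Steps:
n(H, d) = √291 (n(H, d) = √(243 + 48) = √291)
n(-97, -264) - (-145934 - 1*126672) = √291 - (-145934 - 1*126672) = √291 - (-145934 - 126672) = √291 - 1*(-272606) = √291 + 272606 = 272606 + √291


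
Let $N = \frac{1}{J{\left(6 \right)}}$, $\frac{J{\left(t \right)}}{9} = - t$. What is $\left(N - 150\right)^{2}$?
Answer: $\frac{65626201}{2916} \approx 22506.0$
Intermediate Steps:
$J{\left(t \right)} = - 9 t$ ($J{\left(t \right)} = 9 \left(- t\right) = - 9 t$)
$N = - \frac{1}{54}$ ($N = \frac{1}{\left(-9\right) 6} = \frac{1}{-54} = - \frac{1}{54} \approx -0.018519$)
$\left(N - 150\right)^{2} = \left(- \frac{1}{54} - 150\right)^{2} = \left(- \frac{8101}{54}\right)^{2} = \frac{65626201}{2916}$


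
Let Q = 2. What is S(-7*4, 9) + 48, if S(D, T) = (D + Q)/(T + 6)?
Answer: 694/15 ≈ 46.267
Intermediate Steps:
S(D, T) = (2 + D)/(6 + T) (S(D, T) = (D + 2)/(T + 6) = (2 + D)/(6 + T))
S(-7*4, 9) + 48 = (2 - 7*4)/(6 + 9) + 48 = (2 - 28)/15 + 48 = (1/15)*(-26) + 48 = -26/15 + 48 = 694/15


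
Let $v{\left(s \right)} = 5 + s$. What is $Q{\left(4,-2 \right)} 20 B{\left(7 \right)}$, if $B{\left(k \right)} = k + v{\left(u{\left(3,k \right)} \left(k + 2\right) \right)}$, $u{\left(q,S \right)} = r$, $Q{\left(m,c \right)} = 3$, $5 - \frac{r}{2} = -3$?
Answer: $9360$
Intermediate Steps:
$r = 16$ ($r = 10 - -6 = 10 + 6 = 16$)
$u{\left(q,S \right)} = 16$
$B{\left(k \right)} = 37 + 17 k$ ($B{\left(k \right)} = k + \left(5 + 16 \left(k + 2\right)\right) = k + \left(5 + 16 \left(2 + k\right)\right) = k + \left(5 + \left(32 + 16 k\right)\right) = k + \left(37 + 16 k\right) = 37 + 17 k$)
$Q{\left(4,-2 \right)} 20 B{\left(7 \right)} = 3 \cdot 20 \left(37 + 17 \cdot 7\right) = 60 \left(37 + 119\right) = 60 \cdot 156 = 9360$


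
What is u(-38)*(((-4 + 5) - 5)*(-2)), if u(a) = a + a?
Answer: -608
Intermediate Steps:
u(a) = 2*a
u(-38)*(((-4 + 5) - 5)*(-2)) = (2*(-38))*(((-4 + 5) - 5)*(-2)) = -76*(1 - 5)*(-2) = -(-304)*(-2) = -76*8 = -608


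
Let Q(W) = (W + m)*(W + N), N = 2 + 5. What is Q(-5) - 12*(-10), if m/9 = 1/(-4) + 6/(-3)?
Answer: 139/2 ≈ 69.500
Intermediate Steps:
N = 7
m = -81/4 (m = 9*(1/(-4) + 6/(-3)) = 9*(1*(-¼) + 6*(-⅓)) = 9*(-¼ - 2) = 9*(-9/4) = -81/4 ≈ -20.250)
Q(W) = (7 + W)*(-81/4 + W) (Q(W) = (W - 81/4)*(W + 7) = (-81/4 + W)*(7 + W) = (7 + W)*(-81/4 + W))
Q(-5) - 12*(-10) = (-567/4 + (-5)² - 53/4*(-5)) - 12*(-10) = (-567/4 + 25 + 265/4) + 120 = -101/2 + 120 = 139/2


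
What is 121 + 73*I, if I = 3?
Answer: 340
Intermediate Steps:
121 + 73*I = 121 + 73*3 = 121 + 219 = 340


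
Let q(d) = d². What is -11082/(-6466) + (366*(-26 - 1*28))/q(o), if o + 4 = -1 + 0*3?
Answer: -63758487/80825 ≈ -788.85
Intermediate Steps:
o = -5 (o = -4 + (-1 + 0*3) = -4 + (-1 + 0) = -4 - 1 = -5)
-11082/(-6466) + (366*(-26 - 1*28))/q(o) = -11082/(-6466) + (366*(-26 - 1*28))/((-5)²) = -11082*(-1/6466) + (366*(-26 - 28))/25 = 5541/3233 + (366*(-54))*(1/25) = 5541/3233 - 19764*1/25 = 5541/3233 - 19764/25 = -63758487/80825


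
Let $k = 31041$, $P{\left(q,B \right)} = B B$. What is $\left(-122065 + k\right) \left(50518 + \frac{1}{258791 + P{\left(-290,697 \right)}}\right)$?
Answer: $- \frac{427991466469778}{93075} \approx -4.5983 \cdot 10^{9}$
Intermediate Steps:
$P{\left(q,B \right)} = B^{2}$
$\left(-122065 + k\right) \left(50518 + \frac{1}{258791 + P{\left(-290,697 \right)}}\right) = \left(-122065 + 31041\right) \left(50518 + \frac{1}{258791 + 697^{2}}\right) = - 91024 \left(50518 + \frac{1}{258791 + 485809}\right) = - 91024 \left(50518 + \frac{1}{744600}\right) = \left(-91024\right) \frac{37615702801}{744600} = - \frac{427991466469778}{93075}$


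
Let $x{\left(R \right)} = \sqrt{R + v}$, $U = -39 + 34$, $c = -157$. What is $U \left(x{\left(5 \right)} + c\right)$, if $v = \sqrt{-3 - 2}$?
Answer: $785 - 5 \sqrt{5 + i \sqrt{5}} \approx 773.56 - 2.4424 i$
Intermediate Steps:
$v = i \sqrt{5}$ ($v = \sqrt{-5} = i \sqrt{5} \approx 2.2361 i$)
$U = -5$
$x{\left(R \right)} = \sqrt{R + i \sqrt{5}}$
$U \left(x{\left(5 \right)} + c\right) = - 5 \left(\sqrt{5 + i \sqrt{5}} - 157\right) = - 5 \left(-157 + \sqrt{5 + i \sqrt{5}}\right) = 785 - 5 \sqrt{5 + i \sqrt{5}}$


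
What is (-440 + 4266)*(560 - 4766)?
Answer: -16092156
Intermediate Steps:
(-440 + 4266)*(560 - 4766) = 3826*(-4206) = -16092156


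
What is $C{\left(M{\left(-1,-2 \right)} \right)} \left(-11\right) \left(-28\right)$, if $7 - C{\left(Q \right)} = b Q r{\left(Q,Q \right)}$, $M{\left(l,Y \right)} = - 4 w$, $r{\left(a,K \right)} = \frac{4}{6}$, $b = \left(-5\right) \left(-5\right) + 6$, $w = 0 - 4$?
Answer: $- \frac{299068}{3} \approx -99689.0$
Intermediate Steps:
$w = -4$ ($w = 0 - 4 = -4$)
$b = 31$ ($b = 25 + 6 = 31$)
$r{\left(a,K \right)} = \frac{2}{3}$ ($r{\left(a,K \right)} = 4 \cdot \frac{1}{6} = \frac{2}{3}$)
$M{\left(l,Y \right)} = 16$ ($M{\left(l,Y \right)} = \left(-4\right) \left(-4\right) = 16$)
$C{\left(Q \right)} = 7 - \frac{62 Q}{3}$ ($C{\left(Q \right)} = 7 - 31 Q \frac{2}{3} = 7 - \frac{62 Q}{3}$)
$C{\left(M{\left(-1,-2 \right)} \right)} \left(-11\right) \left(-28\right) = \left(7 - \frac{992}{3}\right) \left(-11\right) \left(-28\right) = \left(- \frac{971}{3}\right) \left(-11\right) \left(-28\right) = \frac{10681}{3} \left(-28\right) = - \frac{299068}{3}$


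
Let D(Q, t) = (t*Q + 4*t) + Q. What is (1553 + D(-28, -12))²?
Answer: 3286969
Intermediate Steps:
D(Q, t) = Q + 4*t + Q*t (D(Q, t) = (Q*t + 4*t) + Q = (4*t + Q*t) + Q = Q + 4*t + Q*t)
(1553 + D(-28, -12))² = (1553 + (-28 + 4*(-12) - 28*(-12)))² = (1553 + (-28 - 48 + 336))² = (1553 + 260)² = 1813² = 3286969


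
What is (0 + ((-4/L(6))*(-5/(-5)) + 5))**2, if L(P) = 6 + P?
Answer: 196/9 ≈ 21.778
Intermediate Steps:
(0 + ((-4/L(6))*(-5/(-5)) + 5))**2 = (0 + ((-4/(6 + 6))*(-5/(-5)) + 5))**2 = (0 + ((-4/12)*(-5*(-1/5)) + 5))**2 = (0 + (-4*1/12*1 + 5))**2 = (0 + (-1/3*1 + 5))**2 = (0 + (-1/3 + 5))**2 = (0 + 14/3)**2 = (14/3)**2 = 196/9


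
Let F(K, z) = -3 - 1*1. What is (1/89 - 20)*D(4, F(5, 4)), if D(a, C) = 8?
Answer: -14232/89 ≈ -159.91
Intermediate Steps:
F(K, z) = -4 (F(K, z) = -3 - 1 = -4)
(1/89 - 20)*D(4, F(5, 4)) = (1/89 - 20)*8 = -1779/89*8 = -14232/89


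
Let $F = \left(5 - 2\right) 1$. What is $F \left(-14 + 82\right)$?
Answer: $204$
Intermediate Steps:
$F = 3$ ($F = 3 \cdot 1 = 3$)
$F \left(-14 + 82\right) = 3 \left(-14 + 82\right) = 3 \cdot 68 = 204$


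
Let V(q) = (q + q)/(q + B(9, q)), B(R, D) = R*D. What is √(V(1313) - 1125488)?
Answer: 3*I*√3126355/5 ≈ 1060.9*I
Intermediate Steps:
B(R, D) = D*R
V(q) = ⅕ (V(q) = (q + q)/(q + q*9) = (2*q)/(q + 9*q) = (2*q)/((10*q)) = (2*q)*(1/(10*q)) = ⅕)
√(V(1313) - 1125488) = √(⅕ - 1125488) = √(-5627439/5) = 3*I*√3126355/5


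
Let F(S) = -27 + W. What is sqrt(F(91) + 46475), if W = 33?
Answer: sqrt(46481) ≈ 215.59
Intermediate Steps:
F(S) = 6 (F(S) = -27 + 33 = 6)
sqrt(F(91) + 46475) = sqrt(6 + 46475) = sqrt(46481)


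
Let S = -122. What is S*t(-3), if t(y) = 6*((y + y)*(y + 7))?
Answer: 17568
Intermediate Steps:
t(y) = 12*y*(7 + y) (t(y) = 6*((2*y)*(7 + y)) = 6*(2*y*(7 + y)) = 12*y*(7 + y))
S*t(-3) = -1464*(-3)*(7 - 3) = -1464*(-3)*4 = -122*(-144) = 17568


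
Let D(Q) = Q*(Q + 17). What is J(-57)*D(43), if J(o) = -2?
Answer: -5160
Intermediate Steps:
D(Q) = Q*(17 + Q)
J(-57)*D(43) = -86*(17 + 43) = -86*60 = -2*2580 = -5160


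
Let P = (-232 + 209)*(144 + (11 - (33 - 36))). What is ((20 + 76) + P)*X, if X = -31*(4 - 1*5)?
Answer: -109678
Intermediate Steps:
X = 31 (X = -31*(4 - 5) = -31*(-1) = 31)
P = -3634 (P = -23*(144 + (11 - 1*(-3))) = -23*(144 + (11 + 3)) = -23*(144 + 14) = -23*158 = -3634)
((20 + 76) + P)*X = ((20 + 76) - 3634)*31 = (96 - 3634)*31 = -3538*31 = -109678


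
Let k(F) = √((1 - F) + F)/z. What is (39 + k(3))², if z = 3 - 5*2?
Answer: 73984/49 ≈ 1509.9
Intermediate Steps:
z = -7 (z = 3 - 10 = -7)
k(F) = -⅐ (k(F) = √((1 - F) + F)/(-7) = √1*(-⅐) = 1*(-⅐) = -⅐)
(39 + k(3))² = (39 - ⅐)² = (272/7)² = 73984/49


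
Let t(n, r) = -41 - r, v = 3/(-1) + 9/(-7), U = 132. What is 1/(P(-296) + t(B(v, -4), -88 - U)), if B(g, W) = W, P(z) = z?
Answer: -1/117 ≈ -0.0085470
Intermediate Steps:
v = -30/7 (v = 3*(-1) + 9*(-1/7) = -3 - 9/7 = -30/7 ≈ -4.2857)
1/(P(-296) + t(B(v, -4), -88 - U)) = 1/(-296 + (-41 - (-88 - 1*132))) = 1/(-296 + (-41 - (-88 - 132))) = 1/(-296 + (-41 - 1*(-220))) = 1/(-296 + (-41 + 220)) = 1/(-296 + 179) = 1/(-117) = -1/117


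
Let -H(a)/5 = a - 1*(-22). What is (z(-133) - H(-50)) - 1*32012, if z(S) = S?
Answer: -32285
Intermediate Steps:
H(a) = -110 - 5*a (H(a) = -5*(a - 1*(-22)) = -5*(a + 22) = -5*(22 + a) = -110 - 5*a)
(z(-133) - H(-50)) - 1*32012 = (-133 - (-110 - 5*(-50))) - 1*32012 = (-133 - (-110 + 250)) - 32012 = (-133 - 1*140) - 32012 = (-133 - 140) - 32012 = -273 - 32012 = -32285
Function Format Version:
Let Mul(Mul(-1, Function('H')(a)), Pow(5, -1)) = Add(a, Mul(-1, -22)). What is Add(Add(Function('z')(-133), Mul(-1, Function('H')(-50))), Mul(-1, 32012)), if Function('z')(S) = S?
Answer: -32285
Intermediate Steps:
Function('H')(a) = Add(-110, Mul(-5, a)) (Function('H')(a) = Mul(-5, Add(a, Mul(-1, -22))) = Mul(-5, Add(a, 22)) = Mul(-5, Add(22, a)) = Add(-110, Mul(-5, a)))
Add(Add(Function('z')(-133), Mul(-1, Function('H')(-50))), Mul(-1, 32012)) = Add(Add(-133, Mul(-1, Add(-110, Mul(-5, -50)))), Mul(-1, 32012)) = Add(Add(-133, Mul(-1, Add(-110, 250))), -32012) = Add(Add(-133, Mul(-1, 140)), -32012) = Add(Add(-133, -140), -32012) = Add(-273, -32012) = -32285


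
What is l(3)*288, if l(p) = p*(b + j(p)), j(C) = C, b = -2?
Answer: 864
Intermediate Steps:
l(p) = p*(-2 + p)
l(3)*288 = (3*(-2 + 3))*288 = (3*1)*288 = 3*288 = 864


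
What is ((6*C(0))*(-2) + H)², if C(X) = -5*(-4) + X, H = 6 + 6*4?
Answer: 44100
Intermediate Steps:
H = 30 (H = 6 + 24 = 30)
C(X) = 20 + X
((6*C(0))*(-2) + H)² = ((6*(20 + 0))*(-2) + 30)² = ((6*20)*(-2) + 30)² = (120*(-2) + 30)² = (-240 + 30)² = (-210)² = 44100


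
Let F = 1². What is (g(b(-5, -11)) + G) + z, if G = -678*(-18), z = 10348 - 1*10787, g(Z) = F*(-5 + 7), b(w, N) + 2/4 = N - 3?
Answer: 11767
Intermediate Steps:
b(w, N) = -7/2 + N (b(w, N) = -½ + (N - 3) = -½ + (-3 + N) = -7/2 + N)
F = 1
g(Z) = 2 (g(Z) = 1*(-5 + 7) = 1*2 = 2)
z = -439 (z = 10348 - 10787 = -439)
G = 12204
(g(b(-5, -11)) + G) + z = (2 + 12204) - 439 = 12206 - 439 = 11767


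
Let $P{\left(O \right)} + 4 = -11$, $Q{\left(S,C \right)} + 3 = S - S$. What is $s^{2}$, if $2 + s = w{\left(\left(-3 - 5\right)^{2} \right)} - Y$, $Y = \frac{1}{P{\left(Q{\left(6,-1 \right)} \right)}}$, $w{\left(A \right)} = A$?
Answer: $\frac{866761}{225} \approx 3852.3$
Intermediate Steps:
$Q{\left(S,C \right)} = -3$ ($Q{\left(S,C \right)} = -3 + \left(S - S\right) = -3 + 0 = -3$)
$P{\left(O \right)} = -15$ ($P{\left(O \right)} = -4 - 11 = -15$)
$Y = - \frac{1}{15}$ ($Y = \frac{1}{-15} = - \frac{1}{15} \approx -0.066667$)
$s = \frac{931}{15}$ ($s = -2 - \left(- \frac{1}{15} - \left(-3 - 5\right)^{2}\right) = -2 + \left(\left(-8\right)^{2} + \frac{1}{15}\right) = -2 + \left(64 + \frac{1}{15}\right) = -2 + \frac{961}{15} = \frac{931}{15} \approx 62.067$)
$s^{2} = \left(\frac{931}{15}\right)^{2} = \frac{866761}{225}$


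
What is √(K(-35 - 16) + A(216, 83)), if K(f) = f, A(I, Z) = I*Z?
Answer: √17877 ≈ 133.70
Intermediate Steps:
√(K(-35 - 16) + A(216, 83)) = √((-35 - 16) + 216*83) = √(-51 + 17928) = √17877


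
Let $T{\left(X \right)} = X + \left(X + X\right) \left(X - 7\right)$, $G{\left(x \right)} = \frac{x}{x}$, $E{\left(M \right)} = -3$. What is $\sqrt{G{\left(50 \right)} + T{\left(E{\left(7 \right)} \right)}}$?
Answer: $\sqrt{58} \approx 7.6158$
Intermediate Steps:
$G{\left(x \right)} = 1$
$T{\left(X \right)} = X + 2 X \left(-7 + X\right)$
$\sqrt{G{\left(50 \right)} + T{\left(E{\left(7 \right)} \right)}} = \sqrt{1 - 3 \left(-13 + 2 \left(-3\right)\right)} = \sqrt{1 - 3 \left(-13 - 6\right)} = \sqrt{1 - -57} = \sqrt{1 + 57} = \sqrt{58}$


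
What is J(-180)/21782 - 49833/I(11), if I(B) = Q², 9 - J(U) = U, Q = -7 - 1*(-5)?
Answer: -542730825/43564 ≈ -12458.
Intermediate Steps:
Q = -2 (Q = -7 + 5 = -2)
J(U) = 9 - U
I(B) = 4 (I(B) = (-2)² = 4)
J(-180)/21782 - 49833/I(11) = (9 - 1*(-180))/21782 - 49833/4 = (9 + 180)*(1/21782) - 49833*¼ = 189*(1/21782) - 49833/4 = 189/21782 - 49833/4 = -542730825/43564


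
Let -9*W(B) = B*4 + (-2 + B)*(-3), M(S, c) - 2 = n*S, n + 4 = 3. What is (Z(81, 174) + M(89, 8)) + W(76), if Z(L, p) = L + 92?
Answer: 692/9 ≈ 76.889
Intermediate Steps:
n = -1 (n = -4 + 3 = -1)
Z(L, p) = 92 + L
M(S, c) = 2 - S
W(B) = -2/3 - B/9 (W(B) = -(B*4 + (-2 + B)*(-3))/9 = -(4*B + (6 - 3*B))/9 = -(6 + B)/9 = -2/3 - B/9)
(Z(81, 174) + M(89, 8)) + W(76) = ((92 + 81) + (2 - 1*89)) + (-2/3 - 1/9*76) = (173 + (2 - 89)) + (-2/3 - 76/9) = (173 - 87) - 82/9 = 86 - 82/9 = 692/9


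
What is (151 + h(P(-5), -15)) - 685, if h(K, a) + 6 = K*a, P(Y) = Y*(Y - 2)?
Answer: -1065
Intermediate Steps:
P(Y) = Y*(-2 + Y)
h(K, a) = -6 + K*a
(151 + h(P(-5), -15)) - 685 = (151 + (-6 - 5*(-2 - 5)*(-15))) - 685 = (151 + (-6 - 5*(-7)*(-15))) - 685 = (151 + (-6 + 35*(-15))) - 685 = (151 + (-6 - 525)) - 685 = (151 - 531) - 685 = -380 - 685 = -1065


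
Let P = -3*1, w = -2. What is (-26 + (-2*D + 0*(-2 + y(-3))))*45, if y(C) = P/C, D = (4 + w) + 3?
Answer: -1620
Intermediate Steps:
P = -3
D = 5 (D = (4 - 2) + 3 = 2 + 3 = 5)
y(C) = -3/C
(-26 + (-2*D + 0*(-2 + y(-3))))*45 = (-26 + (-2*5 + 0*(-2 - 3/(-3))))*45 = (-26 + (-10 + 0*(-2 - 3*(-⅓))))*45 = (-26 + (-10 + 0*(-2 + 1)))*45 = (-26 + (-10 + 0*(-1)))*45 = (-26 + (-10 + 0))*45 = (-26 - 10)*45 = -36*45 = -1620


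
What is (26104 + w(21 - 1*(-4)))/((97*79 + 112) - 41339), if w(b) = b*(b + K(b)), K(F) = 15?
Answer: -6776/8391 ≈ -0.80753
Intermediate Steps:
w(b) = b*(15 + b) (w(b) = b*(b + 15) = b*(15 + b))
(26104 + w(21 - 1*(-4)))/((97*79 + 112) - 41339) = (26104 + (21 - 1*(-4))*(15 + (21 - 1*(-4))))/((97*79 + 112) - 41339) = (26104 + (21 + 4)*(15 + (21 + 4)))/((7663 + 112) - 41339) = (26104 + 25*(15 + 25))/(7775 - 41339) = (26104 + 25*40)/(-33564) = (26104 + 1000)*(-1/33564) = 27104*(-1/33564) = -6776/8391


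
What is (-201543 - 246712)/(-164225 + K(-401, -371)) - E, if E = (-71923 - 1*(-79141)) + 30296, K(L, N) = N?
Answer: -6174206089/164596 ≈ -37511.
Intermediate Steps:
E = 37514 (E = (-71923 + 79141) + 30296 = 7218 + 30296 = 37514)
(-201543 - 246712)/(-164225 + K(-401, -371)) - E = (-201543 - 246712)/(-164225 - 371) - 1*37514 = -448255/(-164596) - 37514 = -448255*(-1/164596) - 37514 = 448255/164596 - 37514 = -6174206089/164596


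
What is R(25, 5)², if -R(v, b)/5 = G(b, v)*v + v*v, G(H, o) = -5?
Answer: 6250000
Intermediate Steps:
R(v, b) = -5*v² + 25*v (R(v, b) = -5*(-5*v + v*v) = -5*(-5*v + v²) = -5*(v² - 5*v) = -5*v² + 25*v)
R(25, 5)² = (5*25*(5 - 1*25))² = (5*25*(5 - 25))² = (5*25*(-20))² = (-2500)² = 6250000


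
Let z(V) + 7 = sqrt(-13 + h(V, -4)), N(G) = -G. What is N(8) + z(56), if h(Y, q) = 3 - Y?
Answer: -15 + I*sqrt(66) ≈ -15.0 + 8.124*I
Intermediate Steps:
z(V) = -7 + sqrt(-10 - V) (z(V) = -7 + sqrt(-13 + (3 - V)) = -7 + sqrt(-10 - V))
N(8) + z(56) = -1*8 + (-7 + sqrt(-10 - 1*56)) = -8 + (-7 + sqrt(-10 - 56)) = -8 + (-7 + sqrt(-66)) = -8 + (-7 + I*sqrt(66)) = -15 + I*sqrt(66)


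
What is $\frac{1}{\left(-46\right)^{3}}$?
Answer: $- \frac{1}{97336} \approx -1.0274 \cdot 10^{-5}$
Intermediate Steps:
$\frac{1}{\left(-46\right)^{3}} = \frac{1}{-97336} = - \frac{1}{97336}$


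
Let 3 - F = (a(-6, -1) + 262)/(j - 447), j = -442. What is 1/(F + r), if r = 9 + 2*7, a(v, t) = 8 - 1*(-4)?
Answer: 889/23388 ≈ 0.038011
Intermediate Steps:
a(v, t) = 12 (a(v, t) = 8 + 4 = 12)
F = 2941/889 (F = 3 - (12 + 262)/(-442 - 447) = 3 - 274/(-889) = 3 - 274*(-1)/889 = 3 - 1*(-274/889) = 3 + 274/889 = 2941/889 ≈ 3.3082)
r = 23 (r = 9 + 14 = 23)
1/(F + r) = 1/(2941/889 + 23) = 1/(23388/889) = 889/23388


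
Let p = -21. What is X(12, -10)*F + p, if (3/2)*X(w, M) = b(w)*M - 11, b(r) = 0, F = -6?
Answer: 23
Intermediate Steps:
X(w, M) = -22/3 (X(w, M) = 2*(0*M - 11)/3 = 2*(0 - 11)/3 = (2/3)*(-11) = -22/3)
X(12, -10)*F + p = -22/3*(-6) - 21 = 44 - 21 = 23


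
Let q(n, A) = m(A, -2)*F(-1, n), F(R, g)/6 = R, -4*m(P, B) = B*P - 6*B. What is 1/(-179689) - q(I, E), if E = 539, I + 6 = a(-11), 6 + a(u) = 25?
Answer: 287322710/179689 ≈ 1599.0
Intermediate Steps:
a(u) = 19 (a(u) = -6 + 25 = 19)
I = 13 (I = -6 + 19 = 13)
m(P, B) = 3*B/2 - B*P/4 (m(P, B) = -(B*P - 6*B)/4 = -(-6*B + B*P)/4 = 3*B/2 - B*P/4)
F(R, g) = 6*R
q(n, A) = 18 - 3*A (q(n, A) = ((¼)*(-2)*(6 - A))*(6*(-1)) = (-3 + A/2)*(-6) = 18 - 3*A)
1/(-179689) - q(I, E) = 1/(-179689) - (18 - 3*539) = -1/179689 - (18 - 1617) = -1/179689 - 1*(-1599) = -1/179689 + 1599 = 287322710/179689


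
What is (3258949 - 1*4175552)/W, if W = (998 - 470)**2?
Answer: -916603/278784 ≈ -3.2879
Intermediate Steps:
W = 278784 (W = 528**2 = 278784)
(3258949 - 1*4175552)/W = (3258949 - 1*4175552)/278784 = (3258949 - 4175552)*(1/278784) = -916603*1/278784 = -916603/278784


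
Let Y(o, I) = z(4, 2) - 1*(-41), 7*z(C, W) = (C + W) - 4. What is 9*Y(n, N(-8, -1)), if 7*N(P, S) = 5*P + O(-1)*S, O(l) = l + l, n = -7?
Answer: 2601/7 ≈ 371.57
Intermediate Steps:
O(l) = 2*l
N(P, S) = -2*S/7 + 5*P/7 (N(P, S) = (5*P + (2*(-1))*S)/7 = (5*P - 2*S)/7 = (-2*S + 5*P)/7 = -2*S/7 + 5*P/7)
z(C, W) = -4/7 + C/7 + W/7 (z(C, W) = ((C + W) - 4)/7 = (-4 + C + W)/7 = -4/7 + C/7 + W/7)
Y(o, I) = 289/7 (Y(o, I) = (-4/7 + (⅐)*4 + (⅐)*2) - 1*(-41) = (-4/7 + 4/7 + 2/7) + 41 = 2/7 + 41 = 289/7)
9*Y(n, N(-8, -1)) = 9*(289/7) = 2601/7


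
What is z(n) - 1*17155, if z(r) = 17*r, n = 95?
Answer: -15540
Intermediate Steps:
z(n) - 1*17155 = 17*95 - 1*17155 = 1615 - 17155 = -15540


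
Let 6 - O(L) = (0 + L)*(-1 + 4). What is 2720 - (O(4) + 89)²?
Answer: -4169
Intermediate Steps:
O(L) = 6 - 3*L (O(L) = 6 - (0 + L)*(-1 + 4) = 6 - L*3 = 6 - 3*L)
2720 - (O(4) + 89)² = 2720 - ((6 - 3*4) + 89)² = 2720 - ((6 - 12) + 89)² = 2720 - (-6 + 89)² = 2720 - 1*83² = 2720 - 1*6889 = 2720 - 6889 = -4169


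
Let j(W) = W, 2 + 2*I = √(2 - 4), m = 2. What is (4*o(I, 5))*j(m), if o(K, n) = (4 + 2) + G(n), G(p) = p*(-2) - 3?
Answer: -56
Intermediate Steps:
G(p) = -3 - 2*p (G(p) = -2*p - 3 = -3 - 2*p)
I = -1 + I*√2/2 (I = -1 + √(2 - 4)/2 = -1 + √(-2)/2 = -1 + (I*√2)/2 = -1 + I*√2/2 ≈ -1.0 + 0.70711*I)
o(K, n) = 3 - 2*n (o(K, n) = (4 + 2) + (-3 - 2*n) = 6 + (-3 - 2*n) = 3 - 2*n)
(4*o(I, 5))*j(m) = (4*(3 - 2*5))*2 = (4*(3 - 10))*2 = (4*(-7))*2 = -28*2 = -56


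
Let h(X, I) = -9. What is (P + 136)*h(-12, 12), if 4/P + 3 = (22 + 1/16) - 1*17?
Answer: -13656/11 ≈ -1241.5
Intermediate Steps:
P = 64/33 (P = 4/(-3 + ((22 + 1/16) - 1*17)) = 4/(-3 + ((22 + 1/16) - 17)) = 4/(-3 + (353/16 - 17)) = 4/(-3 + 81/16) = 4/(33/16) = 4*(16/33) = 64/33 ≈ 1.9394)
(P + 136)*h(-12, 12) = (64/33 + 136)*(-9) = (4552/33)*(-9) = -13656/11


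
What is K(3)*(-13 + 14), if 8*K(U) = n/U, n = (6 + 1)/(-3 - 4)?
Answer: -1/24 ≈ -0.041667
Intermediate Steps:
n = -1 (n = 7/(-7) = 7*(-⅐) = -1)
K(U) = -1/(8*U) (K(U) = (-1/U)/8 = -1/(8*U))
K(3)*(-13 + 14) = (-⅛/3)*(-13 + 14) = -⅛*⅓*1 = -1/24*1 = -1/24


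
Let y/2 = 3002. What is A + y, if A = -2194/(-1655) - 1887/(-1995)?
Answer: 1322070461/220115 ≈ 6006.3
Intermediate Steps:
y = 6004 (y = 2*3002 = 6004)
A = 500001/220115 (A = -2194*(-1/1655) - 1887*(-1/1995) = 2194/1655 + 629/665 = 500001/220115 ≈ 2.2715)
A + y = 500001/220115 + 6004 = 1322070461/220115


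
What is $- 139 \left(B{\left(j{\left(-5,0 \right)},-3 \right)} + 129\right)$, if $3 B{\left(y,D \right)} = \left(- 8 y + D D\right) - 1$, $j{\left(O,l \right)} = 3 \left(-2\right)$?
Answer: $- \frac{61577}{3} \approx -20526.0$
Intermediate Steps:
$j{\left(O,l \right)} = -6$
$B{\left(y,D \right)} = - \frac{1}{3} - \frac{8 y}{3} + \frac{D^{2}}{3}$ ($B{\left(y,D \right)} = \frac{\left(- 8 y + D D\right) - 1}{3} = \frac{\left(- 8 y + D^{2}\right) - 1}{3} = \frac{\left(D^{2} - 8 y\right) - 1}{3} = \frac{-1 + D^{2} - 8 y}{3} = - \frac{1}{3} - \frac{8 y}{3} + \frac{D^{2}}{3}$)
$- 139 \left(B{\left(j{\left(-5,0 \right)},-3 \right)} + 129\right) = - 139 \left(\left(- \frac{1}{3} - -16 + \frac{\left(-3\right)^{2}}{3}\right) + 129\right) = - 139 \left(\left(- \frac{1}{3} + 16 + \frac{1}{3} \cdot 9\right) + 129\right) = - 139 \left(\left(- \frac{1}{3} + 16 + 3\right) + 129\right) = - 139 \left(\frac{56}{3} + 129\right) = \left(-139\right) \frac{443}{3} = - \frac{61577}{3}$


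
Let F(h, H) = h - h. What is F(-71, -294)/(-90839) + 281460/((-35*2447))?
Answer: -56292/17129 ≈ -3.2864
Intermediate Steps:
F(h, H) = 0
F(-71, -294)/(-90839) + 281460/((-35*2447)) = 0/(-90839) + 281460/((-35*2447)) = 0*(-1/90839) + 281460/(-85645) = 0 + 281460*(-1/85645) = 0 - 56292/17129 = -56292/17129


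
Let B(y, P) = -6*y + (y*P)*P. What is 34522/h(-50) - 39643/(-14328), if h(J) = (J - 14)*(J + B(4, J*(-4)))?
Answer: 25328871221/9165678912 ≈ 2.7634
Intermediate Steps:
B(y, P) = -6*y + y*P² (B(y, P) = -6*y + (P*y)*P = -6*y + y*P²)
h(J) = (-14 + J)*(-24 + J + 64*J²) (h(J) = (J - 14)*(J + 4*(-6 + (J*(-4))²)) = (-14 + J)*(J + 4*(-6 + (-4*J)²)) = (-14 + J)*(J + 4*(-6 + 16*J²)) = (-14 + J)*(J + (-24 + 64*J²)) = (-14 + J)*(-24 + J + 64*J²))
34522/h(-50) - 39643/(-14328) = 34522/(336 - 895*(-50)² - 38*(-50) + 64*(-50)³) - 39643/(-14328) = 34522/(336 - 895*2500 + 1900 + 64*(-125000)) - 39643*(-1/14328) = 34522/(336 - 2237500 + 1900 - 8000000) + 39643/14328 = 34522/(-10235264) + 39643/14328 = 34522*(-1/10235264) + 39643/14328 = -17261/5117632 + 39643/14328 = 25328871221/9165678912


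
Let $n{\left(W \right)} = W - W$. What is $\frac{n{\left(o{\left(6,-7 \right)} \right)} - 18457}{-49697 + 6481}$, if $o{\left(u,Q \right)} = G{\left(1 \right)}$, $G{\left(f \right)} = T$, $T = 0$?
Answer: $\frac{18457}{43216} \approx 0.42709$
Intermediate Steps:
$G{\left(f \right)} = 0$
$o{\left(u,Q \right)} = 0$
$n{\left(W \right)} = 0$
$\frac{n{\left(o{\left(6,-7 \right)} \right)} - 18457}{-49697 + 6481} = \frac{0 - 18457}{-49697 + 6481} = - \frac{18457}{-43216} = \left(-18457\right) \left(- \frac{1}{43216}\right) = \frac{18457}{43216}$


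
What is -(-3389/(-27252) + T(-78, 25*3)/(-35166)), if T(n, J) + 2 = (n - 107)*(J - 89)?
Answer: -8108233/159723972 ≈ -0.050764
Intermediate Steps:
T(n, J) = -2 + (-107 + n)*(-89 + J) (T(n, J) = -2 + (n - 107)*(J - 89) = -2 + (-107 + n)*(-89 + J))
-(-3389/(-27252) + T(-78, 25*3)/(-35166)) = -(-3389/(-27252) + (9521 - 2675*3 - 89*(-78) + (25*3)*(-78))/(-35166)) = -(-3389*(-1/27252) + (9521 - 107*75 + 6942 + 75*(-78))*(-1/35166)) = -(3389/27252 + (9521 - 8025 + 6942 - 5850)*(-1/35166)) = -(3389/27252 + 2588*(-1/35166)) = -(3389/27252 - 1294/17583) = -1*8108233/159723972 = -8108233/159723972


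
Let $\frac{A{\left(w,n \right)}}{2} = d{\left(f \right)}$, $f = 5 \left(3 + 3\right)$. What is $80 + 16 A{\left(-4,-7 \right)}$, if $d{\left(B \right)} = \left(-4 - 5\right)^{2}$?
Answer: $2672$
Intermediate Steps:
$f = 30$ ($f = 5 \cdot 6 = 30$)
$d{\left(B \right)} = 81$ ($d{\left(B \right)} = \left(-9\right)^{2} = 81$)
$A{\left(w,n \right)} = 162$ ($A{\left(w,n \right)} = 2 \cdot 81 = 162$)
$80 + 16 A{\left(-4,-7 \right)} = 80 + 16 \cdot 162 = 80 + 2592 = 2672$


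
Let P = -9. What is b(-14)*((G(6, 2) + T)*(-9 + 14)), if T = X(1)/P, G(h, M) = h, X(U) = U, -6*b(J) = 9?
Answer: -265/6 ≈ -44.167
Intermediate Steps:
b(J) = -3/2 (b(J) = -⅙*9 = -3/2)
T = -⅑ (T = 1/(-9) = 1*(-⅑) = -⅑ ≈ -0.11111)
b(-14)*((G(6, 2) + T)*(-9 + 14)) = -3*(6 - ⅑)*(-9 + 14)/2 = -53*5/6 = -3/2*265/9 = -265/6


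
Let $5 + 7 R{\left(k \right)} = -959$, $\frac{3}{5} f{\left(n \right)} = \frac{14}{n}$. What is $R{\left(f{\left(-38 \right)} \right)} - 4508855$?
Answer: $- \frac{31562949}{7} \approx -4.509 \cdot 10^{6}$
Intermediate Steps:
$f{\left(n \right)} = \frac{70}{3 n}$ ($f{\left(n \right)} = \frac{5 \frac{14}{n}}{3} = \frac{70}{3 n}$)
$R{\left(k \right)} = - \frac{964}{7}$ ($R{\left(k \right)} = - \frac{5}{7} + \frac{1}{7} \left(-959\right) = - \frac{5}{7} - 137 = - \frac{964}{7}$)
$R{\left(f{\left(-38 \right)} \right)} - 4508855 = - \frac{964}{7} - 4508855 = - \frac{31562949}{7}$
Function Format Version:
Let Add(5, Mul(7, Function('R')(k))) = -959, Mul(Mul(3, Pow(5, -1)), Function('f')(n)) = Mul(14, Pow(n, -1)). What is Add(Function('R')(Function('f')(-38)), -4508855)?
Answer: Rational(-31562949, 7) ≈ -4.5090e+6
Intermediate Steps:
Function('f')(n) = Mul(Rational(70, 3), Pow(n, -1)) (Function('f')(n) = Mul(Rational(5, 3), Mul(14, Pow(n, -1))) = Mul(Rational(70, 3), Pow(n, -1)))
Function('R')(k) = Rational(-964, 7) (Function('R')(k) = Add(Rational(-5, 7), Mul(Rational(1, 7), -959)) = Add(Rational(-5, 7), -137) = Rational(-964, 7))
Add(Function('R')(Function('f')(-38)), -4508855) = Add(Rational(-964, 7), -4508855) = Rational(-31562949, 7)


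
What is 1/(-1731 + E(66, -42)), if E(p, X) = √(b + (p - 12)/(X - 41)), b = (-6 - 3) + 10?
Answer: -143673/248697934 - √2407/248697934 ≈ -0.00057790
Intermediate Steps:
b = 1 (b = -9 + 10 = 1)
E(p, X) = √(1 + (-12 + p)/(-41 + X)) (E(p, X) = √(1 + (p - 12)/(X - 41)) = √(1 + (-12 + p)/(-41 + X)))
1/(-1731 + E(66, -42)) = 1/(-1731 + √((-53 - 42 + 66)/(-41 - 42))) = 1/(-1731 + √(-29/(-83))) = 1/(-1731 + √(-1/83*(-29))) = 1/(-1731 + √(29/83)) = 1/(-1731 + √2407/83)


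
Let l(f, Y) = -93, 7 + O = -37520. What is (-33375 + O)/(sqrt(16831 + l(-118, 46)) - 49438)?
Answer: 584208846/407349851 + 11817*sqrt(16738)/407349851 ≈ 1.4379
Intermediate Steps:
O = -37527 (O = -7 - 37520 = -37527)
(-33375 + O)/(sqrt(16831 + l(-118, 46)) - 49438) = (-33375 - 37527)/(sqrt(16831 - 93) - 49438) = -70902/(sqrt(16738) - 49438) = -70902/(-49438 + sqrt(16738))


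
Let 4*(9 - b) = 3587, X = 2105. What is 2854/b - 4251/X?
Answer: -39125981/7474855 ≈ -5.2343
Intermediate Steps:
b = -3551/4 (b = 9 - 1/4*3587 = 9 - 3587/4 = -3551/4 ≈ -887.75)
2854/b - 4251/X = 2854/(-3551/4) - 4251/2105 = 2854*(-4/3551) - 4251*1/2105 = -11416/3551 - 4251/2105 = -39125981/7474855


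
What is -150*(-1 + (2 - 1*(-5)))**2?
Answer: -5400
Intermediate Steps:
-150*(-1 + (2 - 1*(-5)))**2 = -150*(-1 + (2 + 5))**2 = -150*(-1 + 7)**2 = -150*6**2 = -150*36 = -5400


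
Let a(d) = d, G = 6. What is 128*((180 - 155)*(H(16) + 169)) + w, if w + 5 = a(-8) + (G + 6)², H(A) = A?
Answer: 592131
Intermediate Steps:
w = 131 (w = -5 + (-8 + (6 + 6)²) = -5 + (-8 + 12²) = -5 + (-8 + 144) = -5 + 136 = 131)
128*((180 - 155)*(H(16) + 169)) + w = 128*((180 - 155)*(16 + 169)) + 131 = 128*(25*185) + 131 = 128*4625 + 131 = 592000 + 131 = 592131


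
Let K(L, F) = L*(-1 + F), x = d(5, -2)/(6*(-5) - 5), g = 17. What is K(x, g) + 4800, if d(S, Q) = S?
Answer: 33584/7 ≈ 4797.7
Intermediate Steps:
x = -⅐ (x = 5/(6*(-5) - 5) = 5/(-30 - 5) = 5/(-35) = 5*(-1/35) = -⅐ ≈ -0.14286)
K(x, g) + 4800 = -(-1 + 17)/7 + 4800 = -⅐*16 + 4800 = -16/7 + 4800 = 33584/7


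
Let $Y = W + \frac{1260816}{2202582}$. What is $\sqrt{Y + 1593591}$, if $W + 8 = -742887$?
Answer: $\frac{4 \sqrt{7165002908893866}}{367097} \approx 922.33$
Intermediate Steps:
$W = -742895$ ($W = -8 - 742887 = -742895$)
$Y = - \frac{272714315679}{367097}$ ($Y = -742895 + \frac{1260816}{2202582} = -742895 + 1260816 \cdot \frac{1}{2202582} = -742895 + \frac{210136}{367097} = - \frac{272714315679}{367097} \approx -7.4289 \cdot 10^{5}$)
$\sqrt{Y + 1593591} = \sqrt{- \frac{272714315679}{367097} + 1593591} = \sqrt{\frac{312288159648}{367097}} = \frac{4 \sqrt{7165002908893866}}{367097}$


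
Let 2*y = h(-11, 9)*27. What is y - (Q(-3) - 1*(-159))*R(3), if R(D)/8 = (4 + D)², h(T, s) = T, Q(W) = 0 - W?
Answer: -127305/2 ≈ -63653.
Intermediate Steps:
Q(W) = -W
R(D) = 8*(4 + D)²
y = -297/2 (y = (-11*27)/2 = (½)*(-297) = -297/2 ≈ -148.50)
y - (Q(-3) - 1*(-159))*R(3) = -297/2 - (-1*(-3) - 1*(-159))*8*(4 + 3)² = -297/2 - (3 + 159)*8*7² = -297/2 - 162*8*49 = -297/2 - 162*392 = -297/2 - 1*63504 = -297/2 - 63504 = -127305/2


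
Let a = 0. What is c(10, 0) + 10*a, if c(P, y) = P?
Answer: 10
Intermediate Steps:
c(10, 0) + 10*a = 10 + 10*0 = 10 + 0 = 10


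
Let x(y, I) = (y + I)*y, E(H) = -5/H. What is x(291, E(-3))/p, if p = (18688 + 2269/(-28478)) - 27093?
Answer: -2425357348/239359859 ≈ -10.133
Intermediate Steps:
p = -239359859/28478 (p = (18688 + 2269*(-1/28478)) - 27093 = (18688 - 2269/28478) - 27093 = 532194595/28478 - 27093 = -239359859/28478 ≈ -8405.1)
x(y, I) = y*(I + y) (x(y, I) = (I + y)*y = y*(I + y))
x(291, E(-3))/p = (291*(-5/(-3) + 291))/(-239359859/28478) = (291*(-5*(-⅓) + 291))*(-28478/239359859) = (291*(5/3 + 291))*(-28478/239359859) = (291*(878/3))*(-28478/239359859) = 85166*(-28478/239359859) = -2425357348/239359859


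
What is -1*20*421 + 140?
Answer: -8280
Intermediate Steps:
-1*20*421 + 140 = -20*421 + 140 = -8420 + 140 = -8280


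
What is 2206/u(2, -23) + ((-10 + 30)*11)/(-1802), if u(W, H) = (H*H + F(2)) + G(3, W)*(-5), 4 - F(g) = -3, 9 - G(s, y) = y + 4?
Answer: 1930296/469421 ≈ 4.1121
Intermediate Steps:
G(s, y) = 5 - y (G(s, y) = 9 - (y + 4) = 9 - (4 + y) = 9 + (-4 - y) = 5 - y)
F(g) = 7 (F(g) = 4 - 1*(-3) = 4 + 3 = 7)
u(W, H) = -18 + H**2 + 5*W (u(W, H) = (H*H + 7) + (5 - W)*(-5) = (H**2 + 7) + (-25 + 5*W) = (7 + H**2) + (-25 + 5*W) = -18 + H**2 + 5*W)
2206/u(2, -23) + ((-10 + 30)*11)/(-1802) = 2206/(-18 + (-23)**2 + 5*2) + ((-10 + 30)*11)/(-1802) = 2206/(-18 + 529 + 10) + (20*11)*(-1/1802) = 2206/521 + 220*(-1/1802) = 2206*(1/521) - 110/901 = 2206/521 - 110/901 = 1930296/469421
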